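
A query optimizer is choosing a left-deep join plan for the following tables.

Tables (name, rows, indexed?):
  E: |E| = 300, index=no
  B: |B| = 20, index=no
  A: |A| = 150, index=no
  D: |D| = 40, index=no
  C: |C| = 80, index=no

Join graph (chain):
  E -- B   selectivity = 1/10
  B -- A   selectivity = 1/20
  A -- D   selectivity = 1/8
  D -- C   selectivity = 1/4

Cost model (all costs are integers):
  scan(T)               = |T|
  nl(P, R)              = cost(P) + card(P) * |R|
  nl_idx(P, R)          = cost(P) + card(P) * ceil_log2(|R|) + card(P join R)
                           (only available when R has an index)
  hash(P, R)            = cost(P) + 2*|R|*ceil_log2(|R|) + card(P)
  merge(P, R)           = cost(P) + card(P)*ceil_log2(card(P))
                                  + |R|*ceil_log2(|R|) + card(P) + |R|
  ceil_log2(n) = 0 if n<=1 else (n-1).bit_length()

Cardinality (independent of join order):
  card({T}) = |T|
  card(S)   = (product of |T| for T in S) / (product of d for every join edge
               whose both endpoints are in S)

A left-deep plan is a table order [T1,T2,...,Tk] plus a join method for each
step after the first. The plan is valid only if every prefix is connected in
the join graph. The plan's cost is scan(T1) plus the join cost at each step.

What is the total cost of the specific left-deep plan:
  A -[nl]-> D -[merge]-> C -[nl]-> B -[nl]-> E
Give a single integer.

step 1: scan A: cost=150, card=150
step 2: join D via nl
    card(P join D) = 150*40/(8) = 750
    cost = 150 + 150*40 = 6150
step 3: join C via merge
    card(P join C) = 750*80/(4) = 15000
    cost = 6150 + 750*10 + 80*7 + 750 + 80 = 15040
step 4: join B via nl
    card(P join B) = 15000*20/(20) = 15000
    cost = 15040 + 15000*20 = 315040
step 5: join E via nl
    card(P join E) = 15000*300/(10) = 450000
    cost = 315040 + 15000*300 = 4815040

4815040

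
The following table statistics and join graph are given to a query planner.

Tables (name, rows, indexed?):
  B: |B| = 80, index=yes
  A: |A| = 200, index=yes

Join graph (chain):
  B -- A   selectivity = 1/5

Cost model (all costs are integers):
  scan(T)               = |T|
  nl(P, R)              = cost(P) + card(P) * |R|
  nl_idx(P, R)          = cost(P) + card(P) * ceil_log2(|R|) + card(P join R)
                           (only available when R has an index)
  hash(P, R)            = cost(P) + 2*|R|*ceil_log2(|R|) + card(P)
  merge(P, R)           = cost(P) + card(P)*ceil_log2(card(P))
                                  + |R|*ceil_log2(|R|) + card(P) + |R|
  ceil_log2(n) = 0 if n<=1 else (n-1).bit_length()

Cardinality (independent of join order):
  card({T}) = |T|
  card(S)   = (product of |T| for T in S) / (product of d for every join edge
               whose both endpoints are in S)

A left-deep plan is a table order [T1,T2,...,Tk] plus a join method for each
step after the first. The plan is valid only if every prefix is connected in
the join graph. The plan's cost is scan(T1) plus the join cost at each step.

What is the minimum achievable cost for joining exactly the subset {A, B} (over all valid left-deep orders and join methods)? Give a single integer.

Selinger DP over subsets of {A,B}:
  {B}: scan cost=80, card=80
  {A}: scan cost=200, card=200
  {AB}: card=3200; try (B,hash)→1520, (A,merge)→2520, (B,merge)→2640, (A,hash)→3360, (A,nl_idx)→3920, (B,nl_idx)→4800 …(+2); best=1520 via (B,hash)

1520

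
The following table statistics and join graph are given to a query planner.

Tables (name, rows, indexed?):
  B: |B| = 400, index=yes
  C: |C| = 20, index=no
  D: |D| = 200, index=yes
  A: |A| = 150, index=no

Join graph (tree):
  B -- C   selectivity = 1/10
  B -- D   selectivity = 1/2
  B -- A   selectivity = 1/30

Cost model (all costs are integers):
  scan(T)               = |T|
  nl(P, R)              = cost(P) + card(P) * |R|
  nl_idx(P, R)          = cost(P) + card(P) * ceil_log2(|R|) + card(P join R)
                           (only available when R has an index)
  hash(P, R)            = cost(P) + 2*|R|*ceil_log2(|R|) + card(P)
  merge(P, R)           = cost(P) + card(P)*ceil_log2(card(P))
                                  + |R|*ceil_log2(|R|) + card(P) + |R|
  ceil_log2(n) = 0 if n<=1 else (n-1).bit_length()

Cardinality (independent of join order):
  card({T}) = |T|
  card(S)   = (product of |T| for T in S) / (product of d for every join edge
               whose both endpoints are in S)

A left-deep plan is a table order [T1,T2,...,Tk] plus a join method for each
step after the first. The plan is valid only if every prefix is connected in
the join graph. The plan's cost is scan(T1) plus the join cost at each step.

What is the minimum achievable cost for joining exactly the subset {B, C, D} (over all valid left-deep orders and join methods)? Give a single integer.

5000

Selinger DP over subsets of {B,C,D}:
  {B}: scan cost=400, card=400
  {C}: scan cost=20, card=20
  {D}: scan cost=200, card=200
  {BC}: card=800; try (C,hash)→1000, (B,nl_idx)→1000, (B,merge)→4140, (C,merge)→4520, (B,hash)→7240, (B,nl)→8020 …(+1); best=1000 via (C,hash)
  {BD}: card=40000; try (D,hash)→4000, (B,merge)→6000, (D,merge)→6200, (B,hash)→7600, (B,nl_idx)→42000, (D,nl_idx)→43600 …(+2); best=4000 via (D,hash)
  {BCD}: card=80000; try (D,hash)→5000, (D,merge)→11600, (C,hash)→44200, (D,nl_idx)→87400, (D,nl)→161000, (C,merge)→684120 …(+1); best=5000 via (D,hash)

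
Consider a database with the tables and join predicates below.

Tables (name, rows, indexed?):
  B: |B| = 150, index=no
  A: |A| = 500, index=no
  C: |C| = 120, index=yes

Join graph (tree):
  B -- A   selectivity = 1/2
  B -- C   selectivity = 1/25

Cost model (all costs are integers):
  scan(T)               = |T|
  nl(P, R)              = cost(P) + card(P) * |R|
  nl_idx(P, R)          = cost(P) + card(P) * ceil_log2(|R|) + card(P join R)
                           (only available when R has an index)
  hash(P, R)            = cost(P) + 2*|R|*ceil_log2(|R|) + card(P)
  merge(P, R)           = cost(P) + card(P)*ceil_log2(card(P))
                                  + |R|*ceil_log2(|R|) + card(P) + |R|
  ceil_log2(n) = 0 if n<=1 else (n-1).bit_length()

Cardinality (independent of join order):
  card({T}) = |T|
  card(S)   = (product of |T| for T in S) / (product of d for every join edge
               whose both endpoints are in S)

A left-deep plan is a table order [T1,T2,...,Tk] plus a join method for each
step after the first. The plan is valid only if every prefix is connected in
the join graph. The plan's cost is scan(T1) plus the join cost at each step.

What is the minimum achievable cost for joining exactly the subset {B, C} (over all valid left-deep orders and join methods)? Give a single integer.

Selinger DP over subsets of {B,C}:
  {B}: scan cost=150, card=150
  {C}: scan cost=120, card=120
  {BC}: card=720; try (C,nl_idx)→1920, (C,hash)→1980, (B,merge)→2430, (C,merge)→2460, (B,hash)→2640, (B,nl)→18120 …(+1); best=1920 via (C,nl_idx)

1920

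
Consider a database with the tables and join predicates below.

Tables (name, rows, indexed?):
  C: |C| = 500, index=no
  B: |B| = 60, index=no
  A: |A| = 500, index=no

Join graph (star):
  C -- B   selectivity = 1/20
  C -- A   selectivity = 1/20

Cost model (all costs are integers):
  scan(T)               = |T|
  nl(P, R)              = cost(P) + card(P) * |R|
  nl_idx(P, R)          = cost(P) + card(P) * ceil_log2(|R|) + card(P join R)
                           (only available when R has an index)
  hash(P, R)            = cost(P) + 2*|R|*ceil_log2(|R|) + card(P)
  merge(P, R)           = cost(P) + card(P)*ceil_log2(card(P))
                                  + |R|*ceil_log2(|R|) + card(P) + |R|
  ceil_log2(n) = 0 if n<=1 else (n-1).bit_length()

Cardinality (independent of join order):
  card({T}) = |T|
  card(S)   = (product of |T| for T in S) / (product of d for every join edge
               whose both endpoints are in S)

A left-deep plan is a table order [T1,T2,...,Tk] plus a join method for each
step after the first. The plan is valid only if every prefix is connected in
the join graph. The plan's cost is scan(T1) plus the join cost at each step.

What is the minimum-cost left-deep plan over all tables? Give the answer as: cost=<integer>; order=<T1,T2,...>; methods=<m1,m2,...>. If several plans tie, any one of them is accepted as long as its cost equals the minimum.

cost=12220; order=C,B,A; methods=hash,hash

Selinger DP (subsets sized 1..n):
  {C}: scan cost=500, card=500
  {B}: scan cost=60, card=60
  {A}: scan cost=500, card=500
  {BC}: card=1500; try (B,hash)→1720, (C,merge)→5480, (B,merge)→5920, (C,hash)→9120, (C,nl)→30060, (B,nl)→30500; best=1720 via (B,hash)
  {AC}: card=12500; try (C,hash)→10000, (A,hash)→10000, (C,merge)→10500, (A,merge)→10500, (C,nl)→250500, (A,nl)→250500; best=10000 via (C,hash)
  {ABC}: card=37500; try (A,hash)→12220, (B,hash)→23220, (A,merge)→24720, (B,merge)→197920, (A,nl)→751720, (B,nl)→760000; best=12220 via (A,hash)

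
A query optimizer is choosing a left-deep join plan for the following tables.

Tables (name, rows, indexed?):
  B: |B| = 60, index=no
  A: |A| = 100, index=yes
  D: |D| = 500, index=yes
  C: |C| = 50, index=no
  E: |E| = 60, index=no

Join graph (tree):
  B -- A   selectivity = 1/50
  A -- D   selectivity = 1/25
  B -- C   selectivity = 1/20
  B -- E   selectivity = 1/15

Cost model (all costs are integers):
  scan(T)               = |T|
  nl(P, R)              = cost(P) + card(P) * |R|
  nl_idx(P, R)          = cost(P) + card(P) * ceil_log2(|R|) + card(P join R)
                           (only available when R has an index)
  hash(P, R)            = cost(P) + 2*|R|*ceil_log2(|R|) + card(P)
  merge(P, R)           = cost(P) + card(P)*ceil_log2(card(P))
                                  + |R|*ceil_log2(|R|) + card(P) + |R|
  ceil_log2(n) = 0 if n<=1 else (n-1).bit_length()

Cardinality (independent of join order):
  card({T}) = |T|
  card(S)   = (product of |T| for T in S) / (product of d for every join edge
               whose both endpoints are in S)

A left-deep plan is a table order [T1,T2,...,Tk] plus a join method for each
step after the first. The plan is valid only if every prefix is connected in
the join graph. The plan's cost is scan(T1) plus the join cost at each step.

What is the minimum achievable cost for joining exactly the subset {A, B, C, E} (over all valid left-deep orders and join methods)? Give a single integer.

Selinger DP over subsets of {A,B,C,E}:
  {B}: scan cost=60, card=60
  {A}: scan cost=100, card=100
  {C}: scan cost=50, card=50
  {E}: scan cost=60, card=60
  {AB}: card=120; try (A,nl_idx)→600, (B,hash)→920, (A,merge)→1280, (B,merge)→1320, (A,hash)→1520, (A,nl)→6060 …(+1); best=600 via (A,nl_idx)
  {BC}: card=150; try (C,hash)→720, (B,hash)→820, (B,merge)→820, (C,merge)→830, (B,nl)→3050, (C,nl)→3060; best=720 via (C,hash)
  {BE}: card=240; try (E,hash)→840, (B,hash)→840, (E,merge)→900, (B,merge)→900, (E,nl)→3660, (B,nl)→3660; best=840 via (E,hash)
  {ABC}: card=300; try (C,hash)→1320, (C,merge)→1910, (A,nl_idx)→2070, (A,hash)→2270, (A,merge)→2870, (C,nl)→6600 …(+1); best=1320 via (C,hash)
  {ABE}: card=480; try (E,hash)→1440, (E,merge)→1980, (A,hash)→2480, (A,nl_idx)→3000, (A,merge)→3800, (E,nl)→7800 …(+1); best=1440 via (E,hash)
  {BCE}: card=600; try (E,hash)→1590, (C,hash)→1680, (E,merge)→2490, (C,merge)→3350, (E,nl)→9720, (C,nl)→12840; best=1590 via (E,hash)
  {ABCE}: card=1200; try (E,hash)→2340, (C,hash)→2520, (A,hash)→3590, (E,merge)→4740, (C,merge)→6590, (A,nl_idx)→6990 …(+4); best=2340 via (E,hash)

2340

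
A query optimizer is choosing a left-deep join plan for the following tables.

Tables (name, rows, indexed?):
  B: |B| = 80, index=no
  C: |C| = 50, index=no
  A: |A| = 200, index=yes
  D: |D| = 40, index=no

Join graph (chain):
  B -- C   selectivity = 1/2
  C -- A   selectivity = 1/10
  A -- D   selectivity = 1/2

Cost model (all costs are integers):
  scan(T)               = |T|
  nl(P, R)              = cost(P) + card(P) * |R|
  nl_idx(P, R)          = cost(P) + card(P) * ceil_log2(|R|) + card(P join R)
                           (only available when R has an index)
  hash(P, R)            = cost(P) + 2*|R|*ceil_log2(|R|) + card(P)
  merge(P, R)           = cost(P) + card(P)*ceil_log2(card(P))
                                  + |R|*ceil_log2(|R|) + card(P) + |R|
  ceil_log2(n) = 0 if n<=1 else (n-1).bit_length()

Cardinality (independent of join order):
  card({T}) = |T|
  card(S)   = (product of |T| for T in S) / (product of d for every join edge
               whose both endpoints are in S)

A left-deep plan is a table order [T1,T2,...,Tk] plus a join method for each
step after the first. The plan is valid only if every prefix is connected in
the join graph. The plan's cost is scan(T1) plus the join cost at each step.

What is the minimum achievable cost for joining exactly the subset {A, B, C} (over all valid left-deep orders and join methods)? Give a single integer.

Selinger DP over subsets of {A,B,C}:
  {B}: scan cost=80, card=80
  {C}: scan cost=50, card=50
  {A}: scan cost=200, card=200
  {BC}: card=2000; try (C,hash)→760, (B,merge)→1040, (C,merge)→1070, (B,hash)→1220, (B,nl)→4050, (C,nl)→4080; best=760 via (C,hash)
  {AC}: card=1000; try (C,hash)→1000, (A,nl_idx)→1450, (A,merge)→2200, (C,merge)→2350, (A,hash)→3300, (A,nl)→10050 …(+1); best=1000 via (C,hash)
  {ABC}: card=40000; try (B,hash)→3120, (A,hash)→5960, (B,merge)→12640, (A,merge)→26560, (A,nl_idx)→56760, (B,nl)→81000 …(+1); best=3120 via (B,hash)

3120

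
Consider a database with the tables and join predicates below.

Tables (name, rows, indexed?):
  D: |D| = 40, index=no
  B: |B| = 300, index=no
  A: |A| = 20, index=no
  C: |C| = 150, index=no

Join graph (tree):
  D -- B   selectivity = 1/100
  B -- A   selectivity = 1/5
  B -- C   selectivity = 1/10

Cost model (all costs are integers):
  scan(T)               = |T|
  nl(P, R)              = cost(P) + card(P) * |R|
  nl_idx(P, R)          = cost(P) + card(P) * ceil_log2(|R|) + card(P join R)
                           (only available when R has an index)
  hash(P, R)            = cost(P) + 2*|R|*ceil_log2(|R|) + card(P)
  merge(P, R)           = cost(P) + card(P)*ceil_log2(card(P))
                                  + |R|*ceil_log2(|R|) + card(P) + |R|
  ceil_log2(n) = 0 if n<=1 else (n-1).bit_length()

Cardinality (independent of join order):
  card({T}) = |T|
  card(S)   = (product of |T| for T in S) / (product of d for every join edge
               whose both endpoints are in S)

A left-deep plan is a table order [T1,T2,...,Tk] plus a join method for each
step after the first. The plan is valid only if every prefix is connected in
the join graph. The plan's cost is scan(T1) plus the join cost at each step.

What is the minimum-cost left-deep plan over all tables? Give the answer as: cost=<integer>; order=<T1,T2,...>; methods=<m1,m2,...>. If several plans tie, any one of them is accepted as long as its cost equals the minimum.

Selinger DP (subsets sized 1..n):
  {D}: scan cost=40, card=40
  {B}: scan cost=300, card=300
  {A}: scan cost=20, card=20
  {C}: scan cost=150, card=150
  {BD}: card=120; try (D,hash)→1080, (B,merge)→3320, (D,merge)→3580, (B,hash)→5480, (B,nl)→12040, (D,nl)→12300; best=1080 via (D,hash)
  {AB}: card=1200; try (A,hash)→800, (B,merge)→3140, (A,merge)→3420, (B,hash)→5440, (B,nl)→6020, (A,nl)→6300; best=800 via (A,hash)
  {BC}: card=4500; try (C,hash)→3000, (B,merge)→4500, (C,merge)→4650, (B,hash)→5700, (B,nl)→45150, (C,nl)→45300; best=3000 via (C,hash)
  {ABD}: card=480; try (A,hash)→1400, (A,merge)→2160, (D,hash)→2480, (A,nl)→3480, (D,merge)→15480, (D,nl)→48800; best=1400 via (A,hash)
  {BCD}: card=1800; try (C,merge)→3390, (C,hash)→3600, (D,hash)→7980, (C,nl)→19080, (D,merge)→66280, (D,nl)→183000; best=3390 via (C,merge)
  {ABC}: card=18000; try (C,hash)→4400, (A,hash)→7700, (C,merge)→16550, (A,merge)→66120, (A,nl)→93000, (C,nl)→180800; best=4400 via (C,hash)
  {ABCD}: card=7200; try (C,hash)→4280, (A,hash)→5390, (C,merge)→7550, (D,hash)→22880, (A,merge)→25110, (A,nl)→39390 …(+3); best=4280 via (C,hash)

cost=4280; order=B,D,A,C; methods=hash,hash,hash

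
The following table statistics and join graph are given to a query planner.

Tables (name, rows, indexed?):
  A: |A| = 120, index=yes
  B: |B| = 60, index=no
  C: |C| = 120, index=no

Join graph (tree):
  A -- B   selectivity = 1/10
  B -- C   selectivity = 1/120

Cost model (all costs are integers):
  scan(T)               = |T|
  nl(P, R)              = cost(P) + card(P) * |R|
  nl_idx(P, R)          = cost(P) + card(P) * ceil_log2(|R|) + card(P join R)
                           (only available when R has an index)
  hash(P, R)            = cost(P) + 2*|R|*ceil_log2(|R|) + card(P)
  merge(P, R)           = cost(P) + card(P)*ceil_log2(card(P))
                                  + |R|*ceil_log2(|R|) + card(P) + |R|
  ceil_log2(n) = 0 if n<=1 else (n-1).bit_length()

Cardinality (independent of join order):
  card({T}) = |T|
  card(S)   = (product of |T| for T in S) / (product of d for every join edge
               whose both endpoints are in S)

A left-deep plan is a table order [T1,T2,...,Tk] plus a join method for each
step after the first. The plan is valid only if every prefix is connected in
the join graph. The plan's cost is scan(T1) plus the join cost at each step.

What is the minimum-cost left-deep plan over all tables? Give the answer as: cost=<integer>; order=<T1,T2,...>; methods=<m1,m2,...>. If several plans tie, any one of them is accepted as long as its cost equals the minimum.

Selinger DP (subsets sized 1..n):
  {A}: scan cost=120, card=120
  {B}: scan cost=60, card=60
  {C}: scan cost=120, card=120
  {AB}: card=720; try (B,hash)→960, (A,nl_idx)→1200, (A,merge)→1440, (B,merge)→1500, (A,hash)→1800, (A,nl)→7260 …(+1); best=960 via (B,hash)
  {BC}: card=60; try (B,hash)→960, (C,merge)→1440, (B,merge)→1500, (C,hash)→1800, (C,nl)→7260, (B,nl)→7320; best=960 via (B,hash)
  {ABC}: card=720; try (A,nl_idx)→2100, (A,merge)→2340, (A,hash)→2700, (C,hash)→3360, (A,nl)→8160, (C,merge)→9840 …(+1); best=2100 via (A,nl_idx)

cost=2100; order=C,B,A; methods=hash,nl_idx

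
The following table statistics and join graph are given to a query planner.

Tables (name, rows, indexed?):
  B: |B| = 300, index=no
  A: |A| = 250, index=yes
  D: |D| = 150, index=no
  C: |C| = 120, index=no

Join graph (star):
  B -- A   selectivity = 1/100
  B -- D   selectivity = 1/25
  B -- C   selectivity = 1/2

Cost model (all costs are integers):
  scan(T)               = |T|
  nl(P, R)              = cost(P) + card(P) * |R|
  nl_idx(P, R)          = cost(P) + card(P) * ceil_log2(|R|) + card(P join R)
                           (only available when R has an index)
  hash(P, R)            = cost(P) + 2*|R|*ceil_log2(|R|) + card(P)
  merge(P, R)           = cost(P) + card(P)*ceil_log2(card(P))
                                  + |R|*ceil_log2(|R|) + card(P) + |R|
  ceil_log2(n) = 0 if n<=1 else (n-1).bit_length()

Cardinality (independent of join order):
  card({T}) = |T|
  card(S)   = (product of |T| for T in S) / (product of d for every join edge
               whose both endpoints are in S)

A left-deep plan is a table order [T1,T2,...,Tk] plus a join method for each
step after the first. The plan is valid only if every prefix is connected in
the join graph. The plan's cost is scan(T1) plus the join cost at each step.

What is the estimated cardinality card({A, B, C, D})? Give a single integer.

Tables in S: A(250), B(300), C(120), D(150)
Edges inside S: B-A(d=100), B-D(d=25), B-C(d=2)
numerator = 250 * 300 * 120 * 150 = 1350000000
denominator = 100 * 25 * 2 = 5000
card(S) = 1350000000 / 5000 = 270000

270000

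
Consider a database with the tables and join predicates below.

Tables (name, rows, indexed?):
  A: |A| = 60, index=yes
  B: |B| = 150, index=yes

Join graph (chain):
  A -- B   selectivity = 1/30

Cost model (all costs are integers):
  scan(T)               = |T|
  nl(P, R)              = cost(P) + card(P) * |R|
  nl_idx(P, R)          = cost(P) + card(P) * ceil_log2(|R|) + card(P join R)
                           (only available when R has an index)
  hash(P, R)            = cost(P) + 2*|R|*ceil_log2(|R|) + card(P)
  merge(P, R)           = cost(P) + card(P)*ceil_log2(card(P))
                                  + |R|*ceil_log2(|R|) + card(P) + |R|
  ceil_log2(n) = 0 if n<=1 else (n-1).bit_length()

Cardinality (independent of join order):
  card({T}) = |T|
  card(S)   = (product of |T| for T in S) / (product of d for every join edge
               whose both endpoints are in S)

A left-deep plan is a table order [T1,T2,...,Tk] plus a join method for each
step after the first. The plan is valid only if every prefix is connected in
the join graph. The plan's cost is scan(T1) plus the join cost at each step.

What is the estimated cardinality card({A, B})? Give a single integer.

300

Tables in S: A(60), B(150)
Edges inside S: A-B(d=30)
numerator = 60 * 150 = 9000
denominator = 30 = 30
card(S) = 9000 / 30 = 300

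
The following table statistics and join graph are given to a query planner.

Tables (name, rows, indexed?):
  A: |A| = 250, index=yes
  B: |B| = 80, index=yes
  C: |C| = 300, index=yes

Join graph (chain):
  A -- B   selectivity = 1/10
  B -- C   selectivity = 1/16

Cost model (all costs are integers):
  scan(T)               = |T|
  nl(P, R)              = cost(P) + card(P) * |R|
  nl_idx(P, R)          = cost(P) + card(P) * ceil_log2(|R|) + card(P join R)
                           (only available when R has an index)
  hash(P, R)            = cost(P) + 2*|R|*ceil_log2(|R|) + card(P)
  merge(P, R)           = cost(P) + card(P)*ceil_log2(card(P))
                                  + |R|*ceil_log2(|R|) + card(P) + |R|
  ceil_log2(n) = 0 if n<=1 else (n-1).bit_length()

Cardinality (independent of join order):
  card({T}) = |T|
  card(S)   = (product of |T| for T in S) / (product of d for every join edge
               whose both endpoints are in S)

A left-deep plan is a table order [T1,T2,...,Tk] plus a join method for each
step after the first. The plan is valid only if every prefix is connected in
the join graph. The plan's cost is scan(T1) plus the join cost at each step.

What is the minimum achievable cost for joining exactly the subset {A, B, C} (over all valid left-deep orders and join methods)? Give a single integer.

Selinger DP over subsets of {A,B,C}:
  {A}: scan cost=250, card=250
  {B}: scan cost=80, card=80
  {C}: scan cost=300, card=300
  {AB}: card=2000; try (B,hash)→1620, (A,nl_idx)→2720, (A,merge)→2970, (B,merge)→3140, (B,nl_idx)→4000, (A,hash)→4160 …(+2); best=1620 via (B,hash)
  {BC}: card=1500; try (B,hash)→1720, (C,nl_idx)→2300, (C,merge)→3720, (B,nl_idx)→3900, (B,merge)→3940, (C,hash)→5560 …(+2); best=1720 via (B,hash)
  {ABC}: card=37500; try (A,hash)→7220, (C,hash)→9020, (A,merge)→21970, (C,merge)→28620, (A,nl_idx)→51220, (C,nl_idx)→57120 …(+2); best=7220 via (A,hash)

7220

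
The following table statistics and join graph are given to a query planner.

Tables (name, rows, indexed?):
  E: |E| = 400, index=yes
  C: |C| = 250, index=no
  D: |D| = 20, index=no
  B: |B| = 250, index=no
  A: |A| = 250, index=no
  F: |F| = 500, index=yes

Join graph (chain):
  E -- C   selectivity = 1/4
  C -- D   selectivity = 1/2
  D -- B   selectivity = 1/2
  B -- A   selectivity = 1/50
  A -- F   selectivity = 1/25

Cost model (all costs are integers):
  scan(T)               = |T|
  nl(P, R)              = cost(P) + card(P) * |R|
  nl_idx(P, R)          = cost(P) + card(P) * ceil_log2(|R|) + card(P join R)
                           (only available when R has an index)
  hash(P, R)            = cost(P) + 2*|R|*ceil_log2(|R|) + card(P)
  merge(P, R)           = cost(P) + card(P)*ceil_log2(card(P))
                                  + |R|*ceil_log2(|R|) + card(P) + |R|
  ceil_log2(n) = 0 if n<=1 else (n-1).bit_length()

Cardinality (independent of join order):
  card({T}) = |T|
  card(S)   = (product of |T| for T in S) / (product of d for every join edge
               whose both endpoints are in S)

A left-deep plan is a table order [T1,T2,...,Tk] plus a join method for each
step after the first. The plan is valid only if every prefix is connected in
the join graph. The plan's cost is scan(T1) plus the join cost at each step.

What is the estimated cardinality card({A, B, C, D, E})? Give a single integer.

Tables in S: A(250), B(250), C(250), D(20), E(400)
Edges inside S: E-C(d=4), C-D(d=2), D-B(d=2), B-A(d=50)
numerator = 250 * 250 * 250 * 20 * 400 = 125000000000
denominator = 4 * 2 * 2 * 50 = 800
card(S) = 125000000000 / 800 = 156250000

156250000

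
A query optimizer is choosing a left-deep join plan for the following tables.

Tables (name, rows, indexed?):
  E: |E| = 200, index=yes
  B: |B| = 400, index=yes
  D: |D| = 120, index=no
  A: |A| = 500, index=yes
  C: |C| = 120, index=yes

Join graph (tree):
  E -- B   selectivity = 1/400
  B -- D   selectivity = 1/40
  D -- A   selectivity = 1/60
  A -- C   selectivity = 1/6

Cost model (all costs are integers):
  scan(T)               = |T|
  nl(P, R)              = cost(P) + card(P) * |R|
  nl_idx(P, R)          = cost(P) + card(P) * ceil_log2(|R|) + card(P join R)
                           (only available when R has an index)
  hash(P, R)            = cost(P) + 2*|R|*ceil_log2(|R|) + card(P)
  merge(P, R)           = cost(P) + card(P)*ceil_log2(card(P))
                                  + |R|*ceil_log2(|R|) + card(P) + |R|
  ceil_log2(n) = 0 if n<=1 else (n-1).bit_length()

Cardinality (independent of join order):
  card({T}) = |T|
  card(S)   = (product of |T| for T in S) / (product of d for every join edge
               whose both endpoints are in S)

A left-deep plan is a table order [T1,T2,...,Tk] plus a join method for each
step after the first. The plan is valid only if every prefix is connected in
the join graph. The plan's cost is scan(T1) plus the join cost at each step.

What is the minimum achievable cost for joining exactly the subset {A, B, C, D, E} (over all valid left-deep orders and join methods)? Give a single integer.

Selinger DP over subsets of {A,B,C,D,E}:
  {E}: scan cost=200, card=200
  {B}: scan cost=400, card=400
  {D}: scan cost=120, card=120
  {A}: scan cost=500, card=500
  {C}: scan cost=120, card=120
  {BE}: card=200; try (B,nl_idx)→2200, (E,nl_idx)→3800, (E,hash)→4000, (B,merge)→6000, (E,merge)→6200, (B,hash)→7600 …(+2); best=2200 via (B,nl_idx)
  {BD}: card=1200; try (B,nl_idx)→2400, (D,hash)→2480, (B,merge)→5080, (D,merge)→5360, (B,hash)→7440, (B,nl)→48120 …(+1); best=2400 via (B,nl_idx)
  {AD}: card=1000; try (A,nl_idx)→2200, (D,hash)→2680, (A,merge)→6080, (D,merge)→6460, (A,hash)→9240, (A,nl)→60120 …(+1); best=2200 via (A,nl_idx)
  {AC}: card=10000; try (C,hash)→2680, (A,merge)→6080, (C,merge)→6460, (A,hash)→9240, (A,nl_idx)→11200, (C,nl_idx)→14000 …(+2); best=2680 via (C,hash)
  {BDE}: card=600; try (D,hash)→4080, (D,merge)→4960, (E,hash)→6800, (E,nl_idx)→12600, (E,merge)→18600, (D,nl)→26200 …(+1); best=4080 via (D,hash)
  {ABD}: card=10000; try (B,hash)→10400, (A,hash)→12600, (B,merge)→17200, (B,nl_idx)→21200, (A,merge)→21800, (A,nl_idx)→23200 …(+2); best=10400 via (B,hash)
  {ACD}: card=20000; try (C,hash)→4880, (C,merge)→14160, (D,hash)→14360, (C,nl_idx)→29200, (C,nl)→122200, (D,merge)→153640 …(+1); best=4880 via (C,hash)
  {ABDE}: card=5000; try (A,hash)→13680, (A,nl_idx)→14480, (A,merge)→15680, (E,hash)→23600, (E,nl_idx)→95400, (E,merge)→162200 …(+2); best=13680 via (A,hash)
  {ABCD}: card=200000; try (C,hash)→22080, (B,hash)→32080, (C,merge)→161360, (C,nl_idx)→280400, (B,merge)→328880, (B,nl_idx)→384880 …(+2); best=22080 via (C,hash)
  {ABCDE}: card=100000; try (C,hash)→20360, (C,merge)→84640, (C,nl_idx)→148680, (E,hash)→225280, (C,nl)→613680, (E,nl_idx)→1722080 …(+2); best=20360 via (C,hash)

20360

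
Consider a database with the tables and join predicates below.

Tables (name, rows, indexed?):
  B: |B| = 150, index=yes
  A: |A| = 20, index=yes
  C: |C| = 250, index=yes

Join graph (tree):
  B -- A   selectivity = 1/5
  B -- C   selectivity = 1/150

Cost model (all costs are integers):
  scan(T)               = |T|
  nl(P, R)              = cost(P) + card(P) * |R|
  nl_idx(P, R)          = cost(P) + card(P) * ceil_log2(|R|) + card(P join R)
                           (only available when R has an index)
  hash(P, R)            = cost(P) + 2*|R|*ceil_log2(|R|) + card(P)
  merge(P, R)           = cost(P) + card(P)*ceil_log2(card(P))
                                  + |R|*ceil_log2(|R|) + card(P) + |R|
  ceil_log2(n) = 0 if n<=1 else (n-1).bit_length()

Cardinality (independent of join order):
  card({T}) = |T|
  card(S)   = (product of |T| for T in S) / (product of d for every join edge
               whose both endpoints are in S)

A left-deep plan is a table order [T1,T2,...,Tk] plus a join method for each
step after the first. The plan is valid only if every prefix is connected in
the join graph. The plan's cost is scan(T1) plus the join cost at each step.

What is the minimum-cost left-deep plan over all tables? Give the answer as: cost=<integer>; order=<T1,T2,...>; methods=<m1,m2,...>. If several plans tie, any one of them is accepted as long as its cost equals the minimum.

Selinger DP (subsets sized 1..n):
  {B}: scan cost=150, card=150
  {A}: scan cost=20, card=20
  {C}: scan cost=250, card=250
  {AB}: card=600; try (A,hash)→500, (B,nl_idx)→780, (B,merge)→1490, (A,nl_idx)→1500, (A,merge)→1620, (B,hash)→2440 …(+2); best=500 via (A,hash)
  {BC}: card=250; try (C,nl_idx)→1600, (B,nl_idx)→2500, (B,hash)→2900, (C,merge)→3750, (B,merge)→3850, (C,hash)→4300 …(+2); best=1600 via (C,nl_idx)
  {ABC}: card=1000; try (A,hash)→2050, (A,nl_idx)→3850, (A,merge)→3970, (C,hash)→5100, (C,nl_idx)→6300, (A,nl)→6600 …(+2); best=2050 via (A,hash)

cost=2050; order=B,C,A; methods=nl_idx,hash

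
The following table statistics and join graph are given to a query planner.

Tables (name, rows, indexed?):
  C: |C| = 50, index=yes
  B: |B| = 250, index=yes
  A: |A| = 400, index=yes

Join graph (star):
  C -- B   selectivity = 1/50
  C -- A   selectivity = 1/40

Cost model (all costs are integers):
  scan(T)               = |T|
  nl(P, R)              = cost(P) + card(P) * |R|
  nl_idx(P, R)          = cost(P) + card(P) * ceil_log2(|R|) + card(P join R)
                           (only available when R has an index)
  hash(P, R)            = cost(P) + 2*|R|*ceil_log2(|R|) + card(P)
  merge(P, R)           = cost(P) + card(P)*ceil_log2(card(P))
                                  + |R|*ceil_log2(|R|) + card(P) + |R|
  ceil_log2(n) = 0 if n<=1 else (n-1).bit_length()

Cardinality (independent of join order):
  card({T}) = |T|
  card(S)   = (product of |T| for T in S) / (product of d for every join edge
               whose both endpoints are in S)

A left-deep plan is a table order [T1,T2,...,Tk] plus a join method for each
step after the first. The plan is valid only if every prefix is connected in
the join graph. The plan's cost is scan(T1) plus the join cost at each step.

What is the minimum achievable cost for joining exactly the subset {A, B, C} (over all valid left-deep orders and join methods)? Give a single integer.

5450

Selinger DP over subsets of {A,B,C}:
  {C}: scan cost=50, card=50
  {B}: scan cost=250, card=250
  {A}: scan cost=400, card=400
  {BC}: card=250; try (B,nl_idx)→700, (C,hash)→1100, (C,nl_idx)→2000, (B,merge)→2650, (C,merge)→2850, (B,hash)→4100 …(+2); best=700 via (B,nl_idx)
  {AC}: card=500; try (A,nl_idx)→1000, (C,hash)→1400, (C,nl_idx)→3300, (A,merge)→4400, (C,merge)→4750, (A,hash)→7300 …(+2); best=1000 via (A,nl_idx)
  {ABC}: card=2500; try (A,nl_idx)→5450, (B,hash)→5500, (A,merge)→6950, (B,nl_idx)→7500, (A,hash)→8150, (B,merge)→8250 …(+2); best=5450 via (A,nl_idx)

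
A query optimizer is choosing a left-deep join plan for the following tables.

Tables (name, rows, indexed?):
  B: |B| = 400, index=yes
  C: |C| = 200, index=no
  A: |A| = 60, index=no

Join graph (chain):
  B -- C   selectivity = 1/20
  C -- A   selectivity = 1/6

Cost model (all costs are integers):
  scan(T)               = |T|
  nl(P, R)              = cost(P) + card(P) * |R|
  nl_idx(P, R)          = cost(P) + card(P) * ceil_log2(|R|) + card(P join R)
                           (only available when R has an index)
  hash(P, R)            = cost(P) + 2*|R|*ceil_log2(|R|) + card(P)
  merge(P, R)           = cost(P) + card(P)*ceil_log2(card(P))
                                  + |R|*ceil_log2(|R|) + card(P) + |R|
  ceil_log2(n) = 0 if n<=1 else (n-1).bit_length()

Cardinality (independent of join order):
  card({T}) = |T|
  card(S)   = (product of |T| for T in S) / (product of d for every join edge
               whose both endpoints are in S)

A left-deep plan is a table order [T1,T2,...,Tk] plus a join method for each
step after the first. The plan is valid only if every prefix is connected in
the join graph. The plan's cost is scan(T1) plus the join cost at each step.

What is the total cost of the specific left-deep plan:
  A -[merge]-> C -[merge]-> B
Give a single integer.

step 1: scan A: cost=60, card=60
step 2: join C via merge
    card(P join C) = 60*200/(6) = 2000
    cost = 60 + 60*6 + 200*8 + 60 + 200 = 2280
step 3: join B via merge
    card(P join B) = 2000*400/(20) = 40000
    cost = 2280 + 2000*11 + 400*9 + 2000 + 400 = 30280

30280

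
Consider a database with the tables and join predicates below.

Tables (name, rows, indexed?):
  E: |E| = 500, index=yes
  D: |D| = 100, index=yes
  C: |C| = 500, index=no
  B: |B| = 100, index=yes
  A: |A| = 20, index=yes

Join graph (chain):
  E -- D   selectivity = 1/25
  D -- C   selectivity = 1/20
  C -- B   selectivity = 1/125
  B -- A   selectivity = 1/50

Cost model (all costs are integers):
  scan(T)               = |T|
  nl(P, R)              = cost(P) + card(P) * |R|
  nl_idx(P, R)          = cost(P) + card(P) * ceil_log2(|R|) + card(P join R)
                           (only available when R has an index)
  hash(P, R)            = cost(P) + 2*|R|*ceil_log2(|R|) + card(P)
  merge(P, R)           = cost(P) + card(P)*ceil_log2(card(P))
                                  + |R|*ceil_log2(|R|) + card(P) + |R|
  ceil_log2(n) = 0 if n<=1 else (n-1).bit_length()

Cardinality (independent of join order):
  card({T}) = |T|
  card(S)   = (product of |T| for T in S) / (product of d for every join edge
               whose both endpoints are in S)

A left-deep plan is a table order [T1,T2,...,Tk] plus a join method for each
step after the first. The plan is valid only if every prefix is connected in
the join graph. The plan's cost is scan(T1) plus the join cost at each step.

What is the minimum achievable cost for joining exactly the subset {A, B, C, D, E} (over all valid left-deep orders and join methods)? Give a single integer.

Selinger DP over subsets of {A,B,C,D,E}:
  {E}: scan cost=500, card=500
  {D}: scan cost=100, card=100
  {C}: scan cost=500, card=500
  {B}: scan cost=100, card=100
  {A}: scan cost=20, card=20
  {DE}: card=2000; try (D,hash)→2400, (E,nl_idx)→3000, (E,merge)→5900, (D,nl_idx)→6000, (D,merge)→6300, (E,hash)→9200 …(+2); best=2400 via (D,hash)
  {CD}: card=2500; try (D,hash)→2400, (C,merge)→5900, (D,merge)→6300, (D,nl_idx)→6500, (C,hash)→9200, (C,nl)→50100 …(+1); best=2400 via (D,hash)
  {BC}: card=400; try (B,hash)→2400, (B,nl_idx)→4400, (C,merge)→5900, (B,merge)→6300, (C,hash)→9200, (C,nl)→50100 …(+1); best=2400 via (B,hash)
  {AB}: card=40; try (B,nl_idx)→200, (A,hash)→400, (A,nl_idx)→640, (B,merge)→940, (A,merge)→1020, (B,hash)→1440 …(+2); best=200 via (B,nl_idx)
  {CDE}: card=50000; try (C,hash)→13400, (E,hash)→13900, (C,merge)→31400, (E,merge)→39900, (E,nl_idx)→74900, (C,nl)→1002400 …(+1); best=13400 via (C,hash)
  {BCD}: card=2000; try (D,hash)→4200, (B,hash)→6300, (D,merge)→7200, (D,nl_idx)→7200, (B,nl_idx)→21900, (B,merge)→35700 …(+2); best=4200 via (D,hash)
  {ABC}: card=160; try (A,hash)→3000, (A,nl_idx)→4560, (C,merge)→5480, (A,merge)→6520, (C,hash)→9240, (A,nl)→10400 …(+1); best=3000 via (A,hash)
  {BCDE}: card=40000; try (E,hash)→15200, (E,merge)→33200, (E,nl_idx)→62200, (B,hash)→64800, (B,nl_idx)→403400, (B,merge)→864200 …(+2); best=15200 via (E,hash)
  {ABCD}: card=800; try (D,hash)→4560, (D,nl_idx)→4920, (D,merge)→5240, (A,hash)→6400, (A,nl_idx)→15000, (D,nl)→19000 …(+2); best=4560 via (D,hash)
  {ABCDE}: card=16000; try (E,hash)→14360, (E,merge)→18360, (E,nl_idx)→27760, (A,hash)→55400, (A,nl_idx)→231200, (E,nl)→404560 …(+2); best=14360 via (E,hash)

14360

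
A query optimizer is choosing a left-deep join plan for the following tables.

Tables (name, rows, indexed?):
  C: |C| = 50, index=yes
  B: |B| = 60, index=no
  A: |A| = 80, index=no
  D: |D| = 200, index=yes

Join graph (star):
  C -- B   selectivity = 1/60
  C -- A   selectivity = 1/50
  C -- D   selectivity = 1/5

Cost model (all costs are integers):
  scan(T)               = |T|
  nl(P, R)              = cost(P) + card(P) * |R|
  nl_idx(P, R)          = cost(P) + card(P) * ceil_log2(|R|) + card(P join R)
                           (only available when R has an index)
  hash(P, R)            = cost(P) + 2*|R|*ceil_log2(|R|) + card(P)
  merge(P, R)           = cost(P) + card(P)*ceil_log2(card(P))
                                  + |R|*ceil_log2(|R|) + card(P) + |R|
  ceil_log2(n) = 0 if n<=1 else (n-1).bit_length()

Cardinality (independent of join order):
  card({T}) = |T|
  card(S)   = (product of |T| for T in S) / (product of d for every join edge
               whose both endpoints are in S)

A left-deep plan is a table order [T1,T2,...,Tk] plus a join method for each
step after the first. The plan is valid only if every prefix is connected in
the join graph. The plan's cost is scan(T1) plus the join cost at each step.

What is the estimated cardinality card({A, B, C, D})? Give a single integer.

Tables in S: A(80), B(60), C(50), D(200)
Edges inside S: C-B(d=60), C-A(d=50), C-D(d=5)
numerator = 80 * 60 * 50 * 200 = 48000000
denominator = 60 * 50 * 5 = 15000
card(S) = 48000000 / 15000 = 3200

3200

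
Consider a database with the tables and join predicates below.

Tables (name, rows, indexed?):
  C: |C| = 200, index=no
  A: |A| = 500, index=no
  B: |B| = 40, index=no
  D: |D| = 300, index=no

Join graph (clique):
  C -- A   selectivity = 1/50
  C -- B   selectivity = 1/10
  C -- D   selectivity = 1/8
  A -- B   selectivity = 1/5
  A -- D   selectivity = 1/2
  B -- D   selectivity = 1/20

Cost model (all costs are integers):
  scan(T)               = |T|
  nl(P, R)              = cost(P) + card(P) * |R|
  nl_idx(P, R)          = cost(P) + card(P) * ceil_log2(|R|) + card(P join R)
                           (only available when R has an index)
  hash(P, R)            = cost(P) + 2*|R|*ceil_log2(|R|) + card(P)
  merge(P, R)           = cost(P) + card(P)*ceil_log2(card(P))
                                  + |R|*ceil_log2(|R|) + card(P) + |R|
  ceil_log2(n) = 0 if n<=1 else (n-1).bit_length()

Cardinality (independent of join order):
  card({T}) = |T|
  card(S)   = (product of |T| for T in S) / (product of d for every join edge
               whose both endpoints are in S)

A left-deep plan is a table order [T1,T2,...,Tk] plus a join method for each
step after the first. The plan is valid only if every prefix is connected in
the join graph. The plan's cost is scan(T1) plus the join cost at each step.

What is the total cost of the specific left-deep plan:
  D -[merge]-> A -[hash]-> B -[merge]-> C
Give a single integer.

565580

step 1: scan D: cost=300, card=300
step 2: join A via merge
    card(P join A) = 300*500/(2) = 75000
    cost = 300 + 300*9 + 500*9 + 300 + 500 = 8300
step 3: join B via hash
    card(P join B) = 75000*40/(5*20) = 30000
    cost = 8300 + 2*40*6 + 75000 = 83780
step 4: join C via merge
    card(P join C) = 30000*200/(50*10*8) = 1500
    cost = 83780 + 30000*15 + 200*8 + 30000 + 200 = 565580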